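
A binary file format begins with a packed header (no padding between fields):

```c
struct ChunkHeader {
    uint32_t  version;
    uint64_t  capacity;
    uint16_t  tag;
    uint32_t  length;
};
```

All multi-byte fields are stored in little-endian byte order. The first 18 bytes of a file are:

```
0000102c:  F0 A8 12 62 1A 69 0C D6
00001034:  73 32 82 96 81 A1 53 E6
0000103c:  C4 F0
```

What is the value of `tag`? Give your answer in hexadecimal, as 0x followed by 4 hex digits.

`tag` follows `version` (4 B), `capacity` (8 B), so it starts at offset 4 + 8 = 12 and occupies 2 bytes.
Bytes at offsets 12..13: 81 A1.
Little-endian: lowest address holds the least-significant byte.
Reassemble most-significant byte first: A1 81 → 0xA181.

0xA181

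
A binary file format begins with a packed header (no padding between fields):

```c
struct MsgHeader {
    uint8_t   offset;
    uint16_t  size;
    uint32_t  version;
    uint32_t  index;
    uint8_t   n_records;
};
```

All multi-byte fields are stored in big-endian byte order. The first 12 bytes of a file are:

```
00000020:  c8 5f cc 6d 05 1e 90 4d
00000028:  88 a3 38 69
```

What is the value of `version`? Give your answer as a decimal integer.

`version` follows `offset` (1 B), `size` (2 B), so it starts at offset 1 + 2 = 3 and occupies 4 bytes.
Bytes at offsets 3..6: 6D 05 1E 90.
In big-endian order the high byte comes first in memory.
The bytes are already most-significant first: 0x6D051E90.
0x6D051E90 = 1829052048.

1829052048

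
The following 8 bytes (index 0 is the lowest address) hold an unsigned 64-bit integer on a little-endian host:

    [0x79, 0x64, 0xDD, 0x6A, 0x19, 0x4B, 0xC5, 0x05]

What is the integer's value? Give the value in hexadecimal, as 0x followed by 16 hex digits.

0x05C54B196ADD6479

Little-endian: lowest address holds the least-significant byte.
Reassemble most-significant byte first: 05 C5 4B 19 6A DD 64 79 → 0x05C54B196ADD6479.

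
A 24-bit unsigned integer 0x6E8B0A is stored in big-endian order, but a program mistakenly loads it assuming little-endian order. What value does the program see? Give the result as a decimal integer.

Stored big-endian, the bytes at ascending addresses are 6E 8B 0A.
Read back as little-endian, the first byte is least significant, giving 0x0A8B6E.
0x0A8B6E = 691054.

691054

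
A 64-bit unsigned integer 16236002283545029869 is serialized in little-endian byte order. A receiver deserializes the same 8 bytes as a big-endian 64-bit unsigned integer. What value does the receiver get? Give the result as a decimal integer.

16236002283545029869 in 64-bit hexadecimal is 0xE151DE0E0B21ECED.
Stored little-endian, the bytes at ascending addresses are ED EC 21 0B 0E DE 51 E1.
Read back as big-endian, the last byte is least significant, giving 0xEDEC210B0EDE51E1.
0xEDEC210B0EDE51E1 = 17144114212870443489.

17144114212870443489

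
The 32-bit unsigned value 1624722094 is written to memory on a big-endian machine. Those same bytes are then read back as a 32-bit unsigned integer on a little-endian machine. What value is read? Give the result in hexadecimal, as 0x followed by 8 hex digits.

0xAE4AD760

1624722094 in 32-bit hexadecimal is 0x60D74AAE.
Stored big-endian, the bytes at ascending addresses are 60 D7 4A AE.
Read back as little-endian, the first byte is least significant, giving 0xAE4AD760.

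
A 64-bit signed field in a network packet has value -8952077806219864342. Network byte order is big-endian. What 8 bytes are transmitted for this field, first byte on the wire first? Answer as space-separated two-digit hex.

Two's complement of -8952077806219864342 in 64 bits: 8952077806219864342 = 0x7C3C2B55A964A916; invert → 0x83C3D4AA569B56E9; add 1 → 0x83C3D4AA569B56EA.
Split into bytes (most-significant first): 83 C3 D4 AA 56 9B 56 EA.
In big-endian order the high byte comes first in memory.
So the memory order matches the most-significant-first order: 83 C3 D4 AA 56 9B 56 EA.

83 C3 D4 AA 56 9B 56 EA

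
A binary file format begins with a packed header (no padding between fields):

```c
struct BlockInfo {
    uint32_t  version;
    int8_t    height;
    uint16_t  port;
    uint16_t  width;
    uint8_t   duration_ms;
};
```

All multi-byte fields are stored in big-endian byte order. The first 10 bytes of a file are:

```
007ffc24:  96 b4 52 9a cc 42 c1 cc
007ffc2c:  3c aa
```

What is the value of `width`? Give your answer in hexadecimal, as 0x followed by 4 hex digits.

0xCC3C

`width` follows `version` (4 B), `height` (1 B), `port` (2 B), so it starts at offset 4 + 1 + 2 = 7 and occupies 2 bytes.
Bytes at offsets 7..8: CC 3C.
In big-endian order the high byte comes first in memory.
The bytes are already most-significant first: 0xCC3C.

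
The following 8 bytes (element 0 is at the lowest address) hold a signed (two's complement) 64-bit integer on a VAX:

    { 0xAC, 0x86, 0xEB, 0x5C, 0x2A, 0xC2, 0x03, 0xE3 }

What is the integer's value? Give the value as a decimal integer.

-2088612314966423892

Little-endian: lowest address holds the least-significant byte.
Reassemble most-significant byte first: E3 03 C2 2A 5C EB 86 AC → 0xE303C22A5CEB86AC.
Top bit is set, so as a signed 64-bit value this is 0xE303C22A5CEB86AC − 2^64 = -2088612314966423892.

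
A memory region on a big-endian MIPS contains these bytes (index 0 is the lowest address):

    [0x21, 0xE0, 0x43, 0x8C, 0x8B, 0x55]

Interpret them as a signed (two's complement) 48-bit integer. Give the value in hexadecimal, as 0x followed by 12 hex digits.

0x21E0438C8B55

Big-endian: lowest address holds the most-significant byte.
The bytes are already most-significant first: 0x21E0438C8B55.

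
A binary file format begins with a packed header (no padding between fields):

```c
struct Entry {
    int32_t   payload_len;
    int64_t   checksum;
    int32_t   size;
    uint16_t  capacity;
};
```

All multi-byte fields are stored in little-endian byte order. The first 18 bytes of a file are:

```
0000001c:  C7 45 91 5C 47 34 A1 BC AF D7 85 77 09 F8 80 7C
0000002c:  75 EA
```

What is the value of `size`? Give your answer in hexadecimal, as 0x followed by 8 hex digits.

`size` follows `payload_len` (4 B), `checksum` (8 B), so it starts at offset 4 + 8 = 12 and occupies 4 bytes.
Bytes at offsets 12..15: 09 F8 80 7C.
Little-endian stores the least-significant byte at the lowest address.
Reassemble most-significant byte first: 7C 80 F8 09 → 0x7C80F809.

0x7C80F809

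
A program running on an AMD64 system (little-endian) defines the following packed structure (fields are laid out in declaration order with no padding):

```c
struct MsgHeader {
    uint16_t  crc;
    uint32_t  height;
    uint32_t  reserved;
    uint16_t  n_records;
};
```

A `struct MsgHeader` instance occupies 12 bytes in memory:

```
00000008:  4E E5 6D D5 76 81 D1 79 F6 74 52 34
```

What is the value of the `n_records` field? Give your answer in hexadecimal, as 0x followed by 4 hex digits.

`n_records` follows `crc` (2 B), `height` (4 B), `reserved` (4 B), so it starts at offset 2 + 4 + 4 = 10 and occupies 2 bytes.
Bytes at offsets 10..11: 52 34.
Little-endian: lowest address holds the least-significant byte.
Reassemble most-significant byte first: 34 52 → 0x3452.

0x3452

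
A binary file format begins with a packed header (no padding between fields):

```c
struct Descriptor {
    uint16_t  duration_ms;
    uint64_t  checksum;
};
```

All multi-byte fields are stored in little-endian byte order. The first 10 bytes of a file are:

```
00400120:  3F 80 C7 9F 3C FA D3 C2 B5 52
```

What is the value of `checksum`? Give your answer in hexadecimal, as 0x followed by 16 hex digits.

`checksum` follows `duration_ms` (2 bytes), so it starts at byte offset 2 and occupies 8 bytes.
Bytes at offsets 2..9: C7 9F 3C FA D3 C2 B5 52.
Little-endian stores the least-significant byte at the lowest address.
Reassemble most-significant byte first: 52 B5 C2 D3 FA 3C 9F C7 → 0x52B5C2D3FA3C9FC7.

0x52B5C2D3FA3C9FC7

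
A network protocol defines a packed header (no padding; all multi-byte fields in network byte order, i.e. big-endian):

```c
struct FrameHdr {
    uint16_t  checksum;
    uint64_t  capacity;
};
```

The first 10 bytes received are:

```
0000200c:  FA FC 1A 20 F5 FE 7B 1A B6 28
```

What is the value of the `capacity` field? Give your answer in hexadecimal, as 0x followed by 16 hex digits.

0x1A20F5FE7B1AB628

`capacity` follows `checksum` (2 bytes), so it starts at byte offset 2 and occupies 8 bytes.
Bytes at offsets 2..9: 1A 20 F5 FE 7B 1A B6 28.
Big-endian stores the most-significant byte at the lowest address.
The bytes are already most-significant first: 0x1A20F5FE7B1AB628.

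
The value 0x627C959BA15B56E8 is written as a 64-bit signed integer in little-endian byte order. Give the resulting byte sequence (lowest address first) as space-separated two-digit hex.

E8 56 5B A1 9B 95 7C 62

Split into bytes (most-significant first): 62 7C 95 9B A1 5B 56 E8.
Little-endian stores the least-significant byte at the lowest address.
So at ascending addresses the bytes are E8 56 5B A1 9B 95 7C 62.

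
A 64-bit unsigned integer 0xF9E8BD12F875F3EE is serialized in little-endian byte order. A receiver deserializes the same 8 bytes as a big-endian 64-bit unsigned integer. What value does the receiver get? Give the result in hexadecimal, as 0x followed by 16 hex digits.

0xEEF375F812BDE8F9

Stored little-endian, the bytes at ascending addresses are EE F3 75 F8 12 BD E8 F9.
Read back as big-endian, the last byte is least significant, giving 0xEEF375F812BDE8F9.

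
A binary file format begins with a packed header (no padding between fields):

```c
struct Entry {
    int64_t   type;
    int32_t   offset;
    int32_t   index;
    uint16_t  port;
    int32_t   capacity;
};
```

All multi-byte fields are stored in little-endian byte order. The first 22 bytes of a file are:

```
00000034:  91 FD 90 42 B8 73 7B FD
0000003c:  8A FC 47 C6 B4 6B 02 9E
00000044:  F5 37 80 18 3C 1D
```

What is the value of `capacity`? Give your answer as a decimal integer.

490477696

`capacity` follows `type` (8 B), `offset` (4 B), `index` (4 B), `port` (2 B), so it starts at offset 8 + 4 + 4 + 2 = 18 and occupies 4 bytes.
Bytes at offsets 18..21: 80 18 3C 1D.
Little-endian stores the least-significant byte at the lowest address.
Reassemble most-significant byte first: 1D 3C 18 80 → 0x1D3C1880.
0x1D3C1880 = 490477696.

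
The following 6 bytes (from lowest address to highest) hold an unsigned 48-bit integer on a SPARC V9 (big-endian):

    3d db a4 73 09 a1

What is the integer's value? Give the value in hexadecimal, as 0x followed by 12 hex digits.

Big-endian: lowest address holds the most-significant byte.
The bytes are already most-significant first: 0x3DDBA47309A1.

0x3DDBA47309A1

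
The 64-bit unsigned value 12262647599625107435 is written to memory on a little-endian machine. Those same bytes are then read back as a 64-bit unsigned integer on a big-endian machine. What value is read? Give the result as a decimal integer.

16967157136304713130

12262647599625107435 in 64-bit hexadecimal is 0xAA2DAD05857377EB.
Stored little-endian, the bytes at ascending addresses are EB 77 73 85 05 AD 2D AA.
Read back as big-endian, the last byte is least significant, giving 0xEB77738505AD2DAA.
0xEB77738505AD2DAA = 16967157136304713130.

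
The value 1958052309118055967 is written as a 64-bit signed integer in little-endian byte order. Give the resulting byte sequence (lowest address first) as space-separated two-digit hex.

1958052309118055967 in hexadecimal, padded to 64 bits, is 0x1B2C6633709D761F.
Split into bytes (most-significant first): 1B 2C 66 33 70 9D 76 1F.
Little-endian stores the least-significant byte at the lowest address.
So at ascending addresses the bytes are 1F 76 9D 70 33 66 2C 1B.

1F 76 9D 70 33 66 2C 1B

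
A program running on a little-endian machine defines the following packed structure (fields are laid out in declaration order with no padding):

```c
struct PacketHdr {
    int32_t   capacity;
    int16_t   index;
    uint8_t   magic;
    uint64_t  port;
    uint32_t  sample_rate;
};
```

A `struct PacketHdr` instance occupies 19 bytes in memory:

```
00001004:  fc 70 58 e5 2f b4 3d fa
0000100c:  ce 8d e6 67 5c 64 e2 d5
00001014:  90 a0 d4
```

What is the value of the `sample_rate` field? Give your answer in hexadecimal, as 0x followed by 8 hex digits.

`sample_rate` follows `capacity` (4 B), `index` (2 B), `magic` (1 B), `port` (8 B), so it starts at offset 4 + 2 + 1 + 8 = 15 and occupies 4 bytes.
Bytes at offsets 15..18: D5 90 A0 D4.
Little-endian stores the least-significant byte at the lowest address.
Reassemble most-significant byte first: D4 A0 90 D5 → 0xD4A090D5.

0xD4A090D5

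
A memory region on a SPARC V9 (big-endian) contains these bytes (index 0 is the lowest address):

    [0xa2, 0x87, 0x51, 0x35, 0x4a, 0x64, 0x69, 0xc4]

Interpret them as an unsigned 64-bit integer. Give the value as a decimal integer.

11711418645323475396

Big-endian: lowest address holds the most-significant byte.
The bytes are already most-significant first: 0xA28751354A6469C4.
0xA28751354A6469C4 = 11711418645323475396.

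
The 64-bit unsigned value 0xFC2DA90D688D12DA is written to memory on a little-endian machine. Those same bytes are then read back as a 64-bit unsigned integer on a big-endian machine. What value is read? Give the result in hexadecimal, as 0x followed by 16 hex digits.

0xDA128D680DA92DFC

Stored little-endian, the bytes at ascending addresses are DA 12 8D 68 0D A9 2D FC.
Read back as big-endian, the last byte is least significant, giving 0xDA128D680DA92DFC.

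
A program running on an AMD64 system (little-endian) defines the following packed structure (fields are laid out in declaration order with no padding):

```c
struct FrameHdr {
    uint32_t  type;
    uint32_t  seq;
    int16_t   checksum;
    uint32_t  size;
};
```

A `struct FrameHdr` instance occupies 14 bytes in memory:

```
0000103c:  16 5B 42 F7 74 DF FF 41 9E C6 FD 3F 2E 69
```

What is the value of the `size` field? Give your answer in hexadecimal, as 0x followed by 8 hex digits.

`size` follows `type` (4 B), `seq` (4 B), `checksum` (2 B), so it starts at offset 4 + 4 + 2 = 10 and occupies 4 bytes.
Bytes at offsets 10..13: FD 3F 2E 69.
Little-endian: lowest address holds the least-significant byte.
Reassemble most-significant byte first: 69 2E 3F FD → 0x692E3FFD.

0x692E3FFD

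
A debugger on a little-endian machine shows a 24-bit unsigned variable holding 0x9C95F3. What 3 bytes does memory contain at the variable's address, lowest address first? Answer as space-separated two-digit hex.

Split into bytes (most-significant first): 9C 95 F3.
Little-endian: lowest address holds the least-significant byte.
So at ascending addresses the bytes are F3 95 9C.

F3 95 9C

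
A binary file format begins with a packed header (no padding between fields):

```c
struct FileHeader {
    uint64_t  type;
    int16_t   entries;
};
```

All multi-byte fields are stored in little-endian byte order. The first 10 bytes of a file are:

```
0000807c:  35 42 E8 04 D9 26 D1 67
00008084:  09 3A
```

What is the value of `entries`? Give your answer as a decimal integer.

14857

`entries` follows `type` (8 bytes), so it starts at byte offset 8 and occupies 2 bytes.
Bytes at offsets 8..9: 09 3A.
Little-endian stores the least-significant byte at the lowest address.
Reassemble most-significant byte first: 3A 09 → 0x3A09.
0x3A09 = 14857.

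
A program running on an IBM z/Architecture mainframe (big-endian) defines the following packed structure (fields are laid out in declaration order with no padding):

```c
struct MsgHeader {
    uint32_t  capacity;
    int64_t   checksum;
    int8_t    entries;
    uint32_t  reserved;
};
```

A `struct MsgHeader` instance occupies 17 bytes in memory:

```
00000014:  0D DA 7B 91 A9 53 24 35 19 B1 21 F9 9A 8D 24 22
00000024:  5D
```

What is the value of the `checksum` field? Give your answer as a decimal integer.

`checksum` follows `capacity` (4 bytes), so it starts at byte offset 4 and occupies 8 bytes.
Bytes at offsets 4..11: A9 53 24 35 19 B1 21 F9.
Big-endian: lowest address holds the most-significant byte.
The bytes are already most-significant first: 0xA953243519B121F9.
Top bit is set, so as a signed 64-bit value this is 0xA953243519B121F9 − 2^64 = -6245608447749840391.

-6245608447749840391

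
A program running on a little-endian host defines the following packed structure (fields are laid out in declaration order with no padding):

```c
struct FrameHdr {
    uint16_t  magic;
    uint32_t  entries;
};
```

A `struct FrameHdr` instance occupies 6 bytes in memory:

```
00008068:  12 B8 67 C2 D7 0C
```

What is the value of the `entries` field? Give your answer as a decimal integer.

215466599

`entries` follows `magic` (2 bytes), so it starts at byte offset 2 and occupies 4 bytes.
Bytes at offsets 2..5: 67 C2 D7 0C.
Little-endian stores the least-significant byte at the lowest address.
Reassemble most-significant byte first: 0C D7 C2 67 → 0x0CD7C267.
0x0CD7C267 = 215466599.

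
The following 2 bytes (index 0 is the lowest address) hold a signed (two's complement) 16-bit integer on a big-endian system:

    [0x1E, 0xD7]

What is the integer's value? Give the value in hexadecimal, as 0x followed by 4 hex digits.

Big-endian stores the most-significant byte at the lowest address.
The bytes are already most-significant first: 0x1ED7.

0x1ED7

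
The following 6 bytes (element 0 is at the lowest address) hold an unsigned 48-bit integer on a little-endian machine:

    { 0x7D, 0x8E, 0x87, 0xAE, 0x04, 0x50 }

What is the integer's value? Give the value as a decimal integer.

87981038210685

Little-endian: lowest address holds the least-significant byte.
Reassemble most-significant byte first: 50 04 AE 87 8E 7D → 0x5004AE878E7D.
0x5004AE878E7D = 87981038210685.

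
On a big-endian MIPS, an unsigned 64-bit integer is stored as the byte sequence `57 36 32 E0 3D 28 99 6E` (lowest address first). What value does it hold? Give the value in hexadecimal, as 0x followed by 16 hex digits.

Big-endian: lowest address holds the most-significant byte.
The bytes are already most-significant first: 0x573632E03D28996E.

0x573632E03D28996E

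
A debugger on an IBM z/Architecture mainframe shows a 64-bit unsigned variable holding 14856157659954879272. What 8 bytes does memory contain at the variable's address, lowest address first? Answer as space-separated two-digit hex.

CE 2B AC AE 30 CF 1B 28

14856157659954879272 in hexadecimal, padded to 64 bits, is 0xCE2BACAE30CF1B28.
Split into bytes (most-significant first): CE 2B AC AE 30 CF 1B 28.
In big-endian order the high byte comes first in memory.
So the memory order matches the most-significant-first order: CE 2B AC AE 30 CF 1B 28.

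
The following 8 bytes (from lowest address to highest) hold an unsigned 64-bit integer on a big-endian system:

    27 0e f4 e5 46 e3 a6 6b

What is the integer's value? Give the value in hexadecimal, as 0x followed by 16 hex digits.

Big-endian stores the most-significant byte at the lowest address.
The bytes are already most-significant first: 0x270EF4E546E3A66B.

0x270EF4E546E3A66B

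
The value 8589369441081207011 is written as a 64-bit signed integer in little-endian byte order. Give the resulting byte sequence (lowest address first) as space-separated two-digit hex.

E3 A8 3D 8C FF 91 33 77

8589369441081207011 in hexadecimal, padded to 64 bits, is 0x773391FF8C3DA8E3.
Split into bytes (most-significant first): 77 33 91 FF 8C 3D A8 E3.
Little-endian stores the least-significant byte at the lowest address.
So at ascending addresses the bytes are E3 A8 3D 8C FF 91 33 77.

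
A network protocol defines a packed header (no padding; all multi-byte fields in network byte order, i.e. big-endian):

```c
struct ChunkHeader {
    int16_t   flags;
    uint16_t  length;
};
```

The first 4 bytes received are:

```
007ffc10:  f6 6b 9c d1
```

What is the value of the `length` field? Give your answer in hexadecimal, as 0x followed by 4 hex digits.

0x9CD1

`length` follows `flags` (2 bytes), so it starts at byte offset 2 and occupies 2 bytes.
Bytes at offsets 2..3: 9C D1.
Big-endian stores the most-significant byte at the lowest address.
The bytes are already most-significant first: 0x9CD1.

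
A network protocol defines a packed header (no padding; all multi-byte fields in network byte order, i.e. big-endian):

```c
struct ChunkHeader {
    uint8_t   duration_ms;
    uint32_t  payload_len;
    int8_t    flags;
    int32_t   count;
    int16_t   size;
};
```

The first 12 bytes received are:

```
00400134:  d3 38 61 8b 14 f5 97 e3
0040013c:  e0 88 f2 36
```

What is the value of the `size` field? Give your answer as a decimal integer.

`size` follows `duration_ms` (1 B), `payload_len` (4 B), `flags` (1 B), `count` (4 B), so it starts at offset 1 + 4 + 1 + 4 = 10 and occupies 2 bytes.
Bytes at offsets 10..11: F2 36.
In big-endian order the high byte comes first in memory.
The bytes are already most-significant first: 0xF236.
Top bit is set, so as a signed 16-bit value this is 0xF236 − 2^16 = -3530.

-3530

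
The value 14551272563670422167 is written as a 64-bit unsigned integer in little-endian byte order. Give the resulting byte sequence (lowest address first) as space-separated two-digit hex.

14551272563670422167 in hexadecimal, padded to 64 bits, is 0xC9F0814CFB769297.
Split into bytes (most-significant first): C9 F0 81 4C FB 76 92 97.
Little-endian: lowest address holds the least-significant byte.
So at ascending addresses the bytes are 97 92 76 FB 4C 81 F0 C9.

97 92 76 FB 4C 81 F0 C9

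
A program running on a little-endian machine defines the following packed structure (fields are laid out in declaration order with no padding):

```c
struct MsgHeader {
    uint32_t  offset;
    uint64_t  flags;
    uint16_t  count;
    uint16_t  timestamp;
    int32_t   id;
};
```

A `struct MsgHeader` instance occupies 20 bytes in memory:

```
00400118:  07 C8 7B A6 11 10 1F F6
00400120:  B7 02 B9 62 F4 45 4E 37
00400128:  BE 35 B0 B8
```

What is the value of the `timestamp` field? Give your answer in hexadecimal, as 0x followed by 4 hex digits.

0x374E

`timestamp` follows `offset` (4 B), `flags` (8 B), `count` (2 B), so it starts at offset 4 + 8 + 2 = 14 and occupies 2 bytes.
Bytes at offsets 14..15: 4E 37.
Little-endian: lowest address holds the least-significant byte.
Reassemble most-significant byte first: 37 4E → 0x374E.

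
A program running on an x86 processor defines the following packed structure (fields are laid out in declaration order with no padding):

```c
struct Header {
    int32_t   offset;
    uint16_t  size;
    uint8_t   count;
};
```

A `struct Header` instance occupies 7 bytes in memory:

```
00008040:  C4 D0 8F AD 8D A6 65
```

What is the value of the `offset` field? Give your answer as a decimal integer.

`offset` is the first field, at byte offset 0, occupying 4 bytes.
Bytes at offsets 0..3: C4 D0 8F AD.
In little-endian order the low byte comes first in memory.
Reassemble most-significant byte first: AD 8F D0 C4 → 0xAD8FD0C4.
Top bit is set, so as a signed 32-bit value this is 0xAD8FD0C4 − 2^32 = -1383083836.

-1383083836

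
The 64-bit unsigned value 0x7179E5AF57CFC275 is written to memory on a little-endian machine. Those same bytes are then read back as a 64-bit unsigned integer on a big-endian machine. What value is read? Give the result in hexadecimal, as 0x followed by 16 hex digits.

0x75C2CF57AFE57971

Stored little-endian, the bytes at ascending addresses are 75 C2 CF 57 AF E5 79 71.
Read back as big-endian, the last byte is least significant, giving 0x75C2CF57AFE57971.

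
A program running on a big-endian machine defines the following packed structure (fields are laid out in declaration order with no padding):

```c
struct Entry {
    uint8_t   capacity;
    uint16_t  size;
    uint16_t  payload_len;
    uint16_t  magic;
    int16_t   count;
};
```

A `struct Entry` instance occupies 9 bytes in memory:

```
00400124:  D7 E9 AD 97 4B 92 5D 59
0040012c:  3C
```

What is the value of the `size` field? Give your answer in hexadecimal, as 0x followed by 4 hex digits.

0xE9AD

`size` follows `capacity` (1 byte), so it starts at byte offset 1 and occupies 2 bytes.
Bytes at offsets 1..2: E9 AD.
In big-endian order the high byte comes first in memory.
The bytes are already most-significant first: 0xE9AD.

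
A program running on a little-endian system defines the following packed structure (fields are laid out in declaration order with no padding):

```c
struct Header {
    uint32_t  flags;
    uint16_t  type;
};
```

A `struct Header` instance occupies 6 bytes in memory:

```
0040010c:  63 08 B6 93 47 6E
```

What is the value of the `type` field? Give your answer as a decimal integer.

28231

`type` follows `flags` (4 bytes), so it starts at byte offset 4 and occupies 2 bytes.
Bytes at offsets 4..5: 47 6E.
In little-endian order the low byte comes first in memory.
Reassemble most-significant byte first: 6E 47 → 0x6E47.
0x6E47 = 28231.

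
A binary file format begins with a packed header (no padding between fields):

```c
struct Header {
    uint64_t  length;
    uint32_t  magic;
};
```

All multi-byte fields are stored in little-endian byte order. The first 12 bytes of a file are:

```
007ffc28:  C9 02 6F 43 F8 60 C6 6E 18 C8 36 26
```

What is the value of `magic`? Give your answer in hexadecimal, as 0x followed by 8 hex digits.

`magic` follows `length` (8 bytes), so it starts at byte offset 8 and occupies 4 bytes.
Bytes at offsets 8..11: 18 C8 36 26.
Little-endian: lowest address holds the least-significant byte.
Reassemble most-significant byte first: 26 36 C8 18 → 0x2636C818.

0x2636C818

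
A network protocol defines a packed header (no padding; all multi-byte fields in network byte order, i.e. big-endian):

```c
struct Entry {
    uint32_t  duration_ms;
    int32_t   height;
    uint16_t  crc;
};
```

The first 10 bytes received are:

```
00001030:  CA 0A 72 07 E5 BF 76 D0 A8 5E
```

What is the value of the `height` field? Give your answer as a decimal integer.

`height` follows `duration_ms` (4 bytes), so it starts at byte offset 4 and occupies 4 bytes.
Bytes at offsets 4..7: E5 BF 76 D0.
Big-endian: lowest address holds the most-significant byte.
The bytes are already most-significant first: 0xE5BF76D0.
Top bit is set, so as a signed 32-bit value this is 0xE5BF76D0 − 2^32 = -440437040.

-440437040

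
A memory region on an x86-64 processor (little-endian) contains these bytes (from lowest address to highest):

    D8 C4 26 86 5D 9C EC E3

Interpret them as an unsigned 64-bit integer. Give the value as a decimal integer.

16423673866609935576

Little-endian: lowest address holds the least-significant byte.
Reassemble most-significant byte first: E3 EC 9C 5D 86 26 C4 D8 → 0xE3EC9C5D8626C4D8.
0xE3EC9C5D8626C4D8 = 16423673866609935576.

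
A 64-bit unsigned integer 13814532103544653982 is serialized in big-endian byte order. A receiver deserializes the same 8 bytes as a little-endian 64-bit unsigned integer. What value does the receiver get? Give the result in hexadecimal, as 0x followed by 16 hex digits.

13814532103544653982 in 64-bit hexadecimal is 0xBFB713C17202489E.
Stored big-endian, the bytes at ascending addresses are BF B7 13 C1 72 02 48 9E.
Read back as little-endian, the first byte is least significant, giving 0x9E480272C113B7BF.

0x9E480272C113B7BF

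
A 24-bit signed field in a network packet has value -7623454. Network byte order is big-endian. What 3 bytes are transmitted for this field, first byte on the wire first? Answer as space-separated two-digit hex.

8B AC E2

Two's complement of -7623454 in 24 bits: 7623454 = 0x74531E; invert → 0x8BACE1; add 1 → 0x8BACE2.
Split into bytes (most-significant first): 8B AC E2.
In big-endian order the high byte comes first in memory.
So the memory order matches the most-significant-first order: 8B AC E2.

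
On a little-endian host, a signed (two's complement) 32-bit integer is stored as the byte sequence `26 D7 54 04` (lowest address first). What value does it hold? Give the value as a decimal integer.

72668966

Little-endian: lowest address holds the least-significant byte.
Reassemble most-significant byte first: 04 54 D7 26 → 0x0454D726.
0x0454D726 = 72668966.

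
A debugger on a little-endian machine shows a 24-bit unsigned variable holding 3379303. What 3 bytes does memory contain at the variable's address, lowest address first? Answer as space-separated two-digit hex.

67 90 33

3379303 in hexadecimal, padded to 24 bits, is 0x339067.
Split into bytes (most-significant first): 33 90 67.
In little-endian order the low byte comes first in memory.
So at ascending addresses the bytes are 67 90 33.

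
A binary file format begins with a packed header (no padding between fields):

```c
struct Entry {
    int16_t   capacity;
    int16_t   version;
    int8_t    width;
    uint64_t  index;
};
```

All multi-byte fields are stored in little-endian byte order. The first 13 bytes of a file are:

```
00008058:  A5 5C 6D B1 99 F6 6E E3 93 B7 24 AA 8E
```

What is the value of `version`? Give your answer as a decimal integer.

-20115

`version` follows `capacity` (2 bytes), so it starts at byte offset 2 and occupies 2 bytes.
Bytes at offsets 2..3: 6D B1.
Little-endian stores the least-significant byte at the lowest address.
Reassemble most-significant byte first: B1 6D → 0xB16D.
Top bit is set, so as a signed 16-bit value this is 0xB16D − 2^16 = -20115.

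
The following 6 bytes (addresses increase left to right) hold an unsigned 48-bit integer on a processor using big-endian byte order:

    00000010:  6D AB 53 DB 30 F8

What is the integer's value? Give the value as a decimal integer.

120582613709048

Big-endian: lowest address holds the most-significant byte.
The bytes are already most-significant first: 0x6DAB53DB30F8.
0x6DAB53DB30F8 = 120582613709048.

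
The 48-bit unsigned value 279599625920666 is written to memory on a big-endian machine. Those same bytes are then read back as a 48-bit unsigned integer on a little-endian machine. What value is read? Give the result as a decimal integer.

279599625920666 in 48-bit hexadecimal is 0xFE4B5C61E09A.
Stored big-endian, the bytes at ascending addresses are FE 4B 5C 61 E0 9A.
Read back as little-endian, the first byte is least significant, giving 0x9AE0615C4BFE.
0x9AE0615C4BFE = 170288496790526.

170288496790526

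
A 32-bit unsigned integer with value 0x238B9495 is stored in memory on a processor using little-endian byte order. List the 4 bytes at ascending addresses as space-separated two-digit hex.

Split into bytes (most-significant first): 23 8B 94 95.
Little-endian stores the least-significant byte at the lowest address.
So at ascending addresses the bytes are 95 94 8B 23.

95 94 8B 23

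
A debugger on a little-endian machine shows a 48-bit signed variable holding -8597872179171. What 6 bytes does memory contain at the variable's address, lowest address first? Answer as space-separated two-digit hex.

1D 08 E2 26 2E F8

Two's complement of -8597872179171 in 48 bits: 8597872179171 = 0x07D1D91DF7E3; invert → 0xF82E26E2081C; add 1 → 0xF82E26E2081D.
Split into bytes (most-significant first): F8 2E 26 E2 08 1D.
Little-endian stores the least-significant byte at the lowest address.
So at ascending addresses the bytes are 1D 08 E2 26 2E F8.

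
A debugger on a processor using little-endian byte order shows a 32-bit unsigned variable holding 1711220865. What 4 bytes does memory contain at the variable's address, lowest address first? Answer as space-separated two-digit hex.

1711220865 in hexadecimal, padded to 32 bits, is 0x65FF2881.
Split into bytes (most-significant first): 65 FF 28 81.
Little-endian: lowest address holds the least-significant byte.
So at ascending addresses the bytes are 81 28 FF 65.

81 28 FF 65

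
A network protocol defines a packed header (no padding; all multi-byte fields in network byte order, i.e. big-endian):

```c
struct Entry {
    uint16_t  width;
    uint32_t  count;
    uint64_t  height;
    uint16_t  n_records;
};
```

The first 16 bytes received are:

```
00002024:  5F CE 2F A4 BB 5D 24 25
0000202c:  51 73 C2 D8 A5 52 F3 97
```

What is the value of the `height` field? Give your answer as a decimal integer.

`height` follows `width` (2 B), `count` (4 B), so it starts at offset 2 + 4 = 6 and occupies 8 bytes.
Bytes at offsets 6..13: 24 25 51 73 C2 D8 A5 52.
In big-endian order the high byte comes first in memory.
The bytes are already most-significant first: 0x24255173C2D8A552.
0x24255173C2D8A552 = 2604577517135766866.

2604577517135766866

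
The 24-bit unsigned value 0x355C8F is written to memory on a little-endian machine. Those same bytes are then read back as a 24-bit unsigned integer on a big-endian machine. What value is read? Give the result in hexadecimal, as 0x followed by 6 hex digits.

Stored little-endian, the bytes at ascending addresses are 8F 5C 35.
Read back as big-endian, the last byte is least significant, giving 0x8F5C35.

0x8F5C35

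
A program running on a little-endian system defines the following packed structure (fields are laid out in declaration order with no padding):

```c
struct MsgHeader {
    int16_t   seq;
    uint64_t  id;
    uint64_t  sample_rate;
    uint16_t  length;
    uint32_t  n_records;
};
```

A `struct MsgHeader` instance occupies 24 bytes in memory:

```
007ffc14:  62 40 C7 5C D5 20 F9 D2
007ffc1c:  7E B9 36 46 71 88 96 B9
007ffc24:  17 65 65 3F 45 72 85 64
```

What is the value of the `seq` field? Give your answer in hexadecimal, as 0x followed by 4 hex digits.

`seq` is the first field, at byte offset 0, occupying 2 bytes.
Bytes at offsets 0..1: 62 40.
In little-endian order the low byte comes first in memory.
Reassemble most-significant byte first: 40 62 → 0x4062.

0x4062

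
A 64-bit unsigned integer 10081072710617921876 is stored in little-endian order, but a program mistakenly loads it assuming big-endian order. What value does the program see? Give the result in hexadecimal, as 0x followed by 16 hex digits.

10081072710617921876 in 64-bit hexadecimal is 0x8BE72A37EF43F954.
Stored little-endian, the bytes at ascending addresses are 54 F9 43 EF 37 2A E7 8B.
Read back as big-endian, the last byte is least significant, giving 0x54F943EF372AE78B.

0x54F943EF372AE78B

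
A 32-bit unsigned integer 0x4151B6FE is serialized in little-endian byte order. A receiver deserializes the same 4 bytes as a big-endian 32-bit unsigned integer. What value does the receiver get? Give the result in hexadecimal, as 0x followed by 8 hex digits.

0xFEB65141

Stored little-endian, the bytes at ascending addresses are FE B6 51 41.
Read back as big-endian, the last byte is least significant, giving 0xFEB65141.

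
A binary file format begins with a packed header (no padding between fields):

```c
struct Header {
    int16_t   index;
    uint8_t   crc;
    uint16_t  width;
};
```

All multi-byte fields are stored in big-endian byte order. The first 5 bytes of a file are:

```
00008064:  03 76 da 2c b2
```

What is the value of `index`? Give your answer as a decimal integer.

`index` is the first field, at byte offset 0, occupying 2 bytes.
Bytes at offsets 0..1: 03 76.
Big-endian stores the most-significant byte at the lowest address.
The bytes are already most-significant first: 0x0376.
0x0376 = 886.

886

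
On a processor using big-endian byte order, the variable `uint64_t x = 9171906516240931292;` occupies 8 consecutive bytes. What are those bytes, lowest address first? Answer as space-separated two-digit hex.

7F 49 28 61 B5 A1 99 DC

9171906516240931292 in hexadecimal, padded to 64 bits, is 0x7F492861B5A199DC.
Split into bytes (most-significant first): 7F 49 28 61 B5 A1 99 DC.
Big-endian: lowest address holds the most-significant byte.
So the memory order matches the most-significant-first order: 7F 49 28 61 B5 A1 99 DC.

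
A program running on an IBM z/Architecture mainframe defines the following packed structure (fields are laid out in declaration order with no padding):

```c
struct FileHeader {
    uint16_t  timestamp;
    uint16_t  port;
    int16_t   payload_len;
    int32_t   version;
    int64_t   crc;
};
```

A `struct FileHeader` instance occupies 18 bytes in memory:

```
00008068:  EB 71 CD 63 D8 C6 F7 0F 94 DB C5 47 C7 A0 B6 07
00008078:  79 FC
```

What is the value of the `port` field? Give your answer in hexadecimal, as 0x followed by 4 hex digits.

`port` follows `timestamp` (2 bytes), so it starts at byte offset 2 and occupies 2 bytes.
Bytes at offsets 2..3: CD 63.
Big-endian stores the most-significant byte at the lowest address.
The bytes are already most-significant first: 0xCD63.

0xCD63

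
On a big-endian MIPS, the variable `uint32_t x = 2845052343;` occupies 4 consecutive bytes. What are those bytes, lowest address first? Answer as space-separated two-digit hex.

A9 94 0D B7

2845052343 in hexadecimal, padded to 32 bits, is 0xA9940DB7.
Split into bytes (most-significant first): A9 94 0D B7.
Big-endian: lowest address holds the most-significant byte.
So the memory order matches the most-significant-first order: A9 94 0D B7.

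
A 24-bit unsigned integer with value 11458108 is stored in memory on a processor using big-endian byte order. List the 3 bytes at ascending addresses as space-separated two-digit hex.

11458108 in hexadecimal, padded to 24 bits, is 0xAED63C.
Split into bytes (most-significant first): AE D6 3C.
Big-endian: lowest address holds the most-significant byte.
So the memory order matches the most-significant-first order: AE D6 3C.

AE D6 3C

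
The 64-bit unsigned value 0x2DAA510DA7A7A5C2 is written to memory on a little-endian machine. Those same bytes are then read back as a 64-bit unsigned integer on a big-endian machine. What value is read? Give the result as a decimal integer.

14025800950440110637

Stored little-endian, the bytes at ascending addresses are C2 A5 A7 A7 0D 51 AA 2D.
Read back as big-endian, the last byte is least significant, giving 0xC2A5A7A70D51AA2D.
0xC2A5A7A70D51AA2D = 14025800950440110637.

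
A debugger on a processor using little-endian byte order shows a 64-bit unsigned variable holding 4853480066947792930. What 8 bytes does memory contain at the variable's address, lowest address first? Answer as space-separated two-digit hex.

4853480066947792930 in hexadecimal, padded to 64 bits, is 0x435B0667F2DCC022.
Split into bytes (most-significant first): 43 5B 06 67 F2 DC C0 22.
In little-endian order the low byte comes first in memory.
So at ascending addresses the bytes are 22 C0 DC F2 67 06 5B 43.

22 C0 DC F2 67 06 5B 43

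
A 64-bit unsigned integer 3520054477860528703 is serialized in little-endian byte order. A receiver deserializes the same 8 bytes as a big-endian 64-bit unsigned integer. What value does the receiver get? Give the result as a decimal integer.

4567466714039507248

3520054477860528703 in 64-bit hexadecimal is 0x30D9BEE5C6E6623F.
Stored little-endian, the bytes at ascending addresses are 3F 62 E6 C6 E5 BE D9 30.
Read back as big-endian, the last byte is least significant, giving 0x3F62E6C6E5BED930.
0x3F62E6C6E5BED930 = 4567466714039507248.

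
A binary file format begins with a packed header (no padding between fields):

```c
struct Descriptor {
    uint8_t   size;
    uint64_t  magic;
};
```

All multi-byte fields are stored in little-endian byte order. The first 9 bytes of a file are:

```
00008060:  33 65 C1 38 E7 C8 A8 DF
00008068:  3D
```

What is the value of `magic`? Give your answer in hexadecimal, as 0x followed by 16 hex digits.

0x3DDFA8C8E738C165

`magic` follows `size` (1 byte), so it starts at byte offset 1 and occupies 8 bytes.
Bytes at offsets 1..8: 65 C1 38 E7 C8 A8 DF 3D.
Little-endian: lowest address holds the least-significant byte.
Reassemble most-significant byte first: 3D DF A8 C8 E7 38 C1 65 → 0x3DDFA8C8E738C165.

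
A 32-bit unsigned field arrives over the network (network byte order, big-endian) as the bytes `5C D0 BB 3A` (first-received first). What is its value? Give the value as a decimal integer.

1557183290

In big-endian order the high byte comes first in memory.
The bytes are already most-significant first: 0x5CD0BB3A.
0x5CD0BB3A = 1557183290.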